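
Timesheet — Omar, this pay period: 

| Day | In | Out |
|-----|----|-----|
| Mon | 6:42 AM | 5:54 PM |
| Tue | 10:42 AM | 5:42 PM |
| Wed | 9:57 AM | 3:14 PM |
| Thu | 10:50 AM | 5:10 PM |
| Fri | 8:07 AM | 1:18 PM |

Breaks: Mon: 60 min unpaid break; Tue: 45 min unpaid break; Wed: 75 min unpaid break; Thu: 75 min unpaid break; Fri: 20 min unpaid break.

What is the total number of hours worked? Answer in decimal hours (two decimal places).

Mon: 6:42 AM–5:54 PM = 11 h 12 min; less 60 min break → 10 h 12 min
Tue: 10:42 AM–5:42 PM = 7 h 0 min; less 45 min break → 6 h 15 min
Wed: 9:57 AM–3:14 PM = 5 h 17 min; less 75 min break → 4 h 2 min
Thu: 10:50 AM–5:10 PM = 6 h 20 min; less 75 min break → 5 h 5 min
Fri: 8:07 AM–1:18 PM = 5 h 11 min; less 20 min break → 4 h 51 min
Total: 10 h 12 min + 6 h 15 min + 4 h 2 min + 5 h 5 min + 4 h 51 min = 30 h 25 min.

30.42 hours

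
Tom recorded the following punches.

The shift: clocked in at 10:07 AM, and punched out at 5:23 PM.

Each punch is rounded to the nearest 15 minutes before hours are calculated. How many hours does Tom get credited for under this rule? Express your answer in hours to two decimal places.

The shift: in 10:07 AM→10:00 AM, out 5:23 PM→5:30 PM; 7 h 30 min

7.50 hours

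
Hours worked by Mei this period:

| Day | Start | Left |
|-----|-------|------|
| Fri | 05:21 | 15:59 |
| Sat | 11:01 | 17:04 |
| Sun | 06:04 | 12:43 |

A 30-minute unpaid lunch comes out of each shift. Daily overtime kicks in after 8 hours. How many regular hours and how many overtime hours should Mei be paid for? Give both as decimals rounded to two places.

Regular 19.70 hours, overtime 2.13 hours

Fri: 05:21–15:59 = 10 h 38 min; less 30 min break → 10 h 8 min
Sat: 11:01–17:04 = 6 h 3 min; less 30 min break → 5 h 33 min
Sun: 06:04–12:43 = 6 h 39 min; less 30 min break → 6 h 9 min
Fri reg 8 h 0 min / OT 2 h 8 min; Sat reg 5 h 33 min / OT 0 h 0 min; Sun reg 6 h 9 min / OT 0 h 0 min.
Totals: regular 19 h 42 min, overtime 2 h 8 min.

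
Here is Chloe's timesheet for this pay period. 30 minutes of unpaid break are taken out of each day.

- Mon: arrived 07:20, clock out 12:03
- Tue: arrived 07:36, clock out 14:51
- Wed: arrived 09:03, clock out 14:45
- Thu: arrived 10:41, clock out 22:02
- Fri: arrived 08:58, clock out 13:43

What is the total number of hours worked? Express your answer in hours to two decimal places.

31.27 hours

Mon: 07:20–12:03 = 4 h 43 min; less 30 min break → 4 h 13 min
Tue: 07:36–14:51 = 7 h 15 min; less 30 min break → 6 h 45 min
Wed: 09:03–14:45 = 5 h 42 min; less 30 min break → 5 h 12 min
Thu: 10:41–22:02 = 11 h 21 min; less 30 min break → 10 h 51 min
Fri: 08:58–13:43 = 4 h 45 min; less 30 min break → 4 h 15 min
Total: 4 h 13 min + 6 h 45 min + 5 h 12 min + 10 h 51 min + 4 h 15 min = 31 h 16 min.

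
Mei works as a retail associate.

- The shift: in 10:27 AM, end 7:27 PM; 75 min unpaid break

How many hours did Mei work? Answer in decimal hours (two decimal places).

7.75 hours

The shift: 10:27 AM–7:27 PM = 9 h 0 min; less 75 min break → 7 h 45 min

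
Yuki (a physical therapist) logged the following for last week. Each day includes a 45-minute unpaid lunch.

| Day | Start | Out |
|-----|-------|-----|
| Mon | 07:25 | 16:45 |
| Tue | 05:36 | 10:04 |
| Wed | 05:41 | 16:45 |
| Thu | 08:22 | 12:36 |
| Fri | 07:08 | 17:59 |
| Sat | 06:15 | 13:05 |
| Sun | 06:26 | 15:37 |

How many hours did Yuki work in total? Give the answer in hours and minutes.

50 h 43 min

Mon: 07:25–16:45 = 9 h 20 min; less 45 min break → 8 h 35 min
Tue: 05:36–10:04 = 4 h 28 min; less 45 min break → 3 h 43 min
Wed: 05:41–16:45 = 11 h 4 min; less 45 min break → 10 h 19 min
Thu: 08:22–12:36 = 4 h 14 min; less 45 min break → 3 h 29 min
Fri: 07:08–17:59 = 10 h 51 min; less 45 min break → 10 h 6 min
Sat: 06:15–13:05 = 6 h 50 min; less 45 min break → 6 h 5 min
Sun: 06:26–15:37 = 9 h 11 min; less 45 min break → 8 h 26 min
Total: 8 h 35 min + 3 h 43 min + 10 h 19 min + 3 h 29 min + 10 h 6 min + 6 h 5 min + 8 h 26 min = 50 h 43 min.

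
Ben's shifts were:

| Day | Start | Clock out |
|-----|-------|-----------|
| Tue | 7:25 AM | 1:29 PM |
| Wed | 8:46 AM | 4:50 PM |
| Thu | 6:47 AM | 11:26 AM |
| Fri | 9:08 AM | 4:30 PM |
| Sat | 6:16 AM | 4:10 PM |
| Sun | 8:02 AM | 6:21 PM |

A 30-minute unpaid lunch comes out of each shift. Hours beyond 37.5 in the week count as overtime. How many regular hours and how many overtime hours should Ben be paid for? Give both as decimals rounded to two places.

Tue: 7:25 AM–1:29 PM = 6 h 4 min; less 30 min break → 5 h 34 min
Wed: 8:46 AM–4:50 PM = 8 h 4 min; less 30 min break → 7 h 34 min
Thu: 6:47 AM–11:26 AM = 4 h 39 min; less 30 min break → 4 h 9 min
Fri: 9:08 AM–4:30 PM = 7 h 22 min; less 30 min break → 6 h 52 min
Sat: 6:16 AM–4:10 PM = 9 h 54 min; less 30 min break → 9 h 24 min
Sun: 8:02 AM–6:21 PM = 10 h 19 min; less 30 min break → 9 h 49 min
Total worked: 43 h 22 min = 43.37 h.
Threshold 37.5 h → overtime 5 h 52 min, regular 37 h 30 min.

Regular 37.50 hours, overtime 5.87 hours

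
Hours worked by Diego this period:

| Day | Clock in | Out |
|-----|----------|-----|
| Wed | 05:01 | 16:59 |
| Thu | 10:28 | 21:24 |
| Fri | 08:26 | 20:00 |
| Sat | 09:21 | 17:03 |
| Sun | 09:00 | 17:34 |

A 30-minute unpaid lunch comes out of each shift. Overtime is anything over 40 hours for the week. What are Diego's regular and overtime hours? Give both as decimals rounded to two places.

Wed: 05:01–16:59 = 11 h 58 min; less 30 min break → 11 h 28 min
Thu: 10:28–21:24 = 10 h 56 min; less 30 min break → 10 h 26 min
Fri: 08:26–20:00 = 11 h 34 min; less 30 min break → 11 h 4 min
Sat: 09:21–17:03 = 7 h 42 min; less 30 min break → 7 h 12 min
Sun: 09:00–17:34 = 8 h 34 min; less 30 min break → 8 h 4 min
Total worked: 48 h 14 min = 48.23 h.
Threshold 40 h → overtime 8 h 14 min, regular 40 h 0 min.

Regular 40.00 hours, overtime 8.23 hours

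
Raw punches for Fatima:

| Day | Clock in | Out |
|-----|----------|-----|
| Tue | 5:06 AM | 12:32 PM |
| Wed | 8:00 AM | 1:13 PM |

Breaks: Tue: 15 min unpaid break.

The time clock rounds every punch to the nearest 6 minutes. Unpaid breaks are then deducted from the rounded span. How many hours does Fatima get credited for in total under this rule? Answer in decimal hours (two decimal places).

12.35 hours

Tue: in 5:06 AM→5:06 AM, out 12:32 PM→12:30 PM; 7 h 24 min − 15 min = 7 h 9 min
Wed: in 8:00 AM→8:00 AM, out 1:13 PM→1:12 PM; 5 h 12 min
Total credited: 12 h 21 min.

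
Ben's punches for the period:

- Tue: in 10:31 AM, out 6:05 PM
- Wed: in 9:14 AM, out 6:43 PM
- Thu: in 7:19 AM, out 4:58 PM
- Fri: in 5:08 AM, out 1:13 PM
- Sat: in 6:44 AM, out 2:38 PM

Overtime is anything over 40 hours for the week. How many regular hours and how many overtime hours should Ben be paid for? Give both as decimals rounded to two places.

Regular 40.00 hours, overtime 2.68 hours

Tue: 10:31 AM–6:05 PM = 7 h 34 min
Wed: 9:14 AM–6:43 PM = 9 h 29 min
Thu: 7:19 AM–4:58 PM = 9 h 39 min
Fri: 5:08 AM–1:13 PM = 8 h 5 min
Sat: 6:44 AM–2:38 PM = 7 h 54 min
Total worked: 42 h 41 min = 42.68 h.
Threshold 40 h → overtime 2 h 41 min, regular 40 h 0 min.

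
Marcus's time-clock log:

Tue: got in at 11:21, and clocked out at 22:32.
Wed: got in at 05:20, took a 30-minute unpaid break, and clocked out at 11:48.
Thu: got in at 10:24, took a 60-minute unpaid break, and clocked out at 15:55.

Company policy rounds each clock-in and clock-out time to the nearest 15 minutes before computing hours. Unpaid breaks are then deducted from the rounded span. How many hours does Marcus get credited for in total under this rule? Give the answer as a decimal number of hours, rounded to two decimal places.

21.75 hours

Tue: in 11:21→11:15, out 22:32→22:30; 11 h 15 min
Wed: in 05:20→05:15, out 11:48→11:45; 6 h 30 min − 30 min = 6 h 0 min
Thu: in 10:24→10:30, out 15:55→16:00; 5 h 30 min − 60 min = 4 h 30 min
Total credited: 21 h 45 min.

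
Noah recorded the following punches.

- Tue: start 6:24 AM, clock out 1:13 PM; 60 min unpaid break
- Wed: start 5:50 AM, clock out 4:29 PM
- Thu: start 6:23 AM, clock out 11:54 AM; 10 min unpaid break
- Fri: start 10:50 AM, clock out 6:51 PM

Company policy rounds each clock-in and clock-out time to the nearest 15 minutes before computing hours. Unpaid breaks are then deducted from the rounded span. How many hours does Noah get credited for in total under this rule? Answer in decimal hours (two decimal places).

29.83 hours

Tue: in 6:24 AM→6:30 AM, out 1:13 PM→1:15 PM; 6 h 45 min − 60 min = 5 h 45 min
Wed: in 5:50 AM→5:45 AM, out 4:29 PM→4:30 PM; 10 h 45 min
Thu: in 6:23 AM→6:30 AM, out 11:54 AM→12:00 PM; 5 h 30 min − 10 min = 5 h 20 min
Fri: in 10:50 AM→10:45 AM, out 6:51 PM→6:45 PM; 8 h 0 min
Total credited: 29 h 50 min.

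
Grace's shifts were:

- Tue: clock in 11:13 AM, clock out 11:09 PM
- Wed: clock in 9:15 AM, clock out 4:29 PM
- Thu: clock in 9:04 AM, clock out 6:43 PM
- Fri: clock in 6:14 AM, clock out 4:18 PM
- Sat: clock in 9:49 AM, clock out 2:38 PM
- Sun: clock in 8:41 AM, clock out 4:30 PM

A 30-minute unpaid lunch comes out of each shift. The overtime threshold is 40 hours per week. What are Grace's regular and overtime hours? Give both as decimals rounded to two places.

Tue: 11:13 AM–11:09 PM = 11 h 56 min; less 30 min break → 11 h 26 min
Wed: 9:15 AM–4:29 PM = 7 h 14 min; less 30 min break → 6 h 44 min
Thu: 9:04 AM–6:43 PM = 9 h 39 min; less 30 min break → 9 h 9 min
Fri: 6:14 AM–4:18 PM = 10 h 4 min; less 30 min break → 9 h 34 min
Sat: 9:49 AM–2:38 PM = 4 h 49 min; less 30 min break → 4 h 19 min
Sun: 8:41 AM–4:30 PM = 7 h 49 min; less 30 min break → 7 h 19 min
Total worked: 48 h 31 min = 48.52 h.
Threshold 40 h → overtime 8 h 31 min, regular 40 h 0 min.

Regular 40.00 hours, overtime 8.52 hours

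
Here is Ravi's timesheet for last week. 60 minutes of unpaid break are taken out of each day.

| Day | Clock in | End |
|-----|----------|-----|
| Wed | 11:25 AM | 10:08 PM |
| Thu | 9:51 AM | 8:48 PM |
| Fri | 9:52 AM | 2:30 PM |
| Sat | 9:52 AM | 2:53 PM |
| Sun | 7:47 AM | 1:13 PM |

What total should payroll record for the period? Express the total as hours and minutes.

31 h 45 min

Wed: 11:25 AM–10:08 PM = 10 h 43 min; less 60 min break → 9 h 43 min
Thu: 9:51 AM–8:48 PM = 10 h 57 min; less 60 min break → 9 h 57 min
Fri: 9:52 AM–2:30 PM = 4 h 38 min; less 60 min break → 3 h 38 min
Sat: 9:52 AM–2:53 PM = 5 h 1 min; less 60 min break → 4 h 1 min
Sun: 7:47 AM–1:13 PM = 5 h 26 min; less 60 min break → 4 h 26 min
Total: 9 h 43 min + 9 h 57 min + 3 h 38 min + 4 h 1 min + 4 h 26 min = 31 h 45 min.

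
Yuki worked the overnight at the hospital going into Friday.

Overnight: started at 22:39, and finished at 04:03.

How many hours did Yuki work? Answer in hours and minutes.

Overnight: 22:39 → midnight = 1 h 21 min; midnight → 04:03 = 4 h 3 min; span 5 h 24 min

5 h 24 min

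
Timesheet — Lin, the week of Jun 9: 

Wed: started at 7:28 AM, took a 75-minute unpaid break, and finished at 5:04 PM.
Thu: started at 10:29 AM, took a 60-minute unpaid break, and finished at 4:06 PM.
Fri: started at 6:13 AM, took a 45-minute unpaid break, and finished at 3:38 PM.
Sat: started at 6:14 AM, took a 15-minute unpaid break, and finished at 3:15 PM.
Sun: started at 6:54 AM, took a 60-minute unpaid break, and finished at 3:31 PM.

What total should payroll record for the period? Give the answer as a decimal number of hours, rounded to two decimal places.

Wed: 7:28 AM–5:04 PM = 9 h 36 min; less 75 min break → 8 h 21 min
Thu: 10:29 AM–4:06 PM = 5 h 37 min; less 60 min break → 4 h 37 min
Fri: 6:13 AM–3:38 PM = 9 h 25 min; less 45 min break → 8 h 40 min
Sat: 6:14 AM–3:15 PM = 9 h 1 min; less 15 min break → 8 h 46 min
Sun: 6:54 AM–3:31 PM = 8 h 37 min; less 60 min break → 7 h 37 min
Total: 8 h 21 min + 4 h 37 min + 8 h 40 min + 8 h 46 min + 7 h 37 min = 38 h 1 min.

38.02 hours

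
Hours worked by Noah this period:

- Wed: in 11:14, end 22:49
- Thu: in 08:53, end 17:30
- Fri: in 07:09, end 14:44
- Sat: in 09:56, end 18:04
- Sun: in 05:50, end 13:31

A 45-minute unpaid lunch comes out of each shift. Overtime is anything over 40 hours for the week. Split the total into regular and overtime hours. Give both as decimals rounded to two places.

Wed: 11:14–22:49 = 11 h 35 min; less 45 min break → 10 h 50 min
Thu: 08:53–17:30 = 8 h 37 min; less 45 min break → 7 h 52 min
Fri: 07:09–14:44 = 7 h 35 min; less 45 min break → 6 h 50 min
Sat: 09:56–18:04 = 8 h 8 min; less 45 min break → 7 h 23 min
Sun: 05:50–13:31 = 7 h 41 min; less 45 min break → 6 h 56 min
Total worked: 39 h 51 min = 39.85 h.
Threshold 40 h → overtime 0 h 0 min, regular 39 h 51 min.

Regular 39.85 hours, overtime 0.00 hours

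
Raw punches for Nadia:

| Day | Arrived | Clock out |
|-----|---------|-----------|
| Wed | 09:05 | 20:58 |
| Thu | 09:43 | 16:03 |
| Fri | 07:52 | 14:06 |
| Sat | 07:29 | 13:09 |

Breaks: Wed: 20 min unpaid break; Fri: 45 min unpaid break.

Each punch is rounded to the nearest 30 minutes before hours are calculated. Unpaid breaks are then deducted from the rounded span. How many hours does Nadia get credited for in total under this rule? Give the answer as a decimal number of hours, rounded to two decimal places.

Wed: in 09:05→09:00, out 20:58→21:00; 12 h 0 min − 20 min = 11 h 40 min
Thu: in 09:43→09:30, out 16:03→16:00; 6 h 30 min
Fri: in 07:52→08:00, out 14:06→14:00; 6 h 0 min − 45 min = 5 h 15 min
Sat: in 07:29→07:30, out 13:09→13:00; 5 h 30 min
Total credited: 28 h 55 min.

28.92 hours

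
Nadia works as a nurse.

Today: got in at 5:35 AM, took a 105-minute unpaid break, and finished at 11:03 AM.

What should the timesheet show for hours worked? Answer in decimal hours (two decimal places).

3.72 hours

Today: 5:35 AM–11:03 AM = 5 h 28 min; less 105 min break → 3 h 43 min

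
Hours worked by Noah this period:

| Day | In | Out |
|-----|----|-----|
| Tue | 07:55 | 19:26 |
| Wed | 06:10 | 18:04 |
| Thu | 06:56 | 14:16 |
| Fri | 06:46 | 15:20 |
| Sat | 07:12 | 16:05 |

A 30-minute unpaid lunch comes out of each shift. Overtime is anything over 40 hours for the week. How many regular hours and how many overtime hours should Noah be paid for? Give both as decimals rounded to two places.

Tue: 07:55–19:26 = 11 h 31 min; less 30 min break → 11 h 1 min
Wed: 06:10–18:04 = 11 h 54 min; less 30 min break → 11 h 24 min
Thu: 06:56–14:16 = 7 h 20 min; less 30 min break → 6 h 50 min
Fri: 06:46–15:20 = 8 h 34 min; less 30 min break → 8 h 4 min
Sat: 07:12–16:05 = 8 h 53 min; less 30 min break → 8 h 23 min
Total worked: 45 h 42 min = 45.70 h.
Threshold 40 h → overtime 5 h 42 min, regular 40 h 0 min.

Regular 40.00 hours, overtime 5.70 hours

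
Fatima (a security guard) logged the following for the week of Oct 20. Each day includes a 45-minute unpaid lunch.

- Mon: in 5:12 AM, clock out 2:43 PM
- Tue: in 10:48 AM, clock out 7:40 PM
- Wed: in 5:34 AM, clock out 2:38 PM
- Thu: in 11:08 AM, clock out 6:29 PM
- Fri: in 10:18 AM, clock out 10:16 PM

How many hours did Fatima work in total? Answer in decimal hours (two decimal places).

43.02 hours

Mon: 5:12 AM–2:43 PM = 9 h 31 min; less 45 min break → 8 h 46 min
Tue: 10:48 AM–7:40 PM = 8 h 52 min; less 45 min break → 8 h 7 min
Wed: 5:34 AM–2:38 PM = 9 h 4 min; less 45 min break → 8 h 19 min
Thu: 11:08 AM–6:29 PM = 7 h 21 min; less 45 min break → 6 h 36 min
Fri: 10:18 AM–10:16 PM = 11 h 58 min; less 45 min break → 11 h 13 min
Total: 8 h 46 min + 8 h 7 min + 8 h 19 min + 6 h 36 min + 11 h 13 min = 43 h 1 min.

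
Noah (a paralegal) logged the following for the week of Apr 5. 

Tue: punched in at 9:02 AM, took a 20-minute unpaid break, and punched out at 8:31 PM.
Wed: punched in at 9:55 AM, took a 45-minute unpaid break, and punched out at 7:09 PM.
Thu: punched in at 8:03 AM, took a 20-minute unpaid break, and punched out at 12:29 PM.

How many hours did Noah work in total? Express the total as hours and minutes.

Tue: 9:02 AM–8:31 PM = 11 h 29 min; less 20 min break → 11 h 9 min
Wed: 9:55 AM–7:09 PM = 9 h 14 min; less 45 min break → 8 h 29 min
Thu: 8:03 AM–12:29 PM = 4 h 26 min; less 20 min break → 4 h 6 min
Total: 11 h 9 min + 8 h 29 min + 4 h 6 min = 23 h 44 min.

23 h 44 min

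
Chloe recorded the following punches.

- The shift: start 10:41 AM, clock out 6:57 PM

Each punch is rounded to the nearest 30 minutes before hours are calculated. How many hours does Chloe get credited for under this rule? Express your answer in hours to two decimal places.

8.50 hours

The shift: in 10:41 AM→10:30 AM, out 6:57 PM→7:00 PM; 8 h 30 min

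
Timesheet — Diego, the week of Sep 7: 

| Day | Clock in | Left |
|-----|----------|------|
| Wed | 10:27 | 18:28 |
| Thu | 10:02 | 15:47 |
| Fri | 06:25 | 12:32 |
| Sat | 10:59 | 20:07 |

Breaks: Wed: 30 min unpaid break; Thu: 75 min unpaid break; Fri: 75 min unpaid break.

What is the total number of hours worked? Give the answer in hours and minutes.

26 h 1 min

Wed: 10:27–18:28 = 8 h 1 min; less 30 min break → 7 h 31 min
Thu: 10:02–15:47 = 5 h 45 min; less 75 min break → 4 h 30 min
Fri: 06:25–12:32 = 6 h 7 min; less 75 min break → 4 h 52 min
Sat: 10:59–20:07 = 9 h 8 min
Total: 7 h 31 min + 4 h 30 min + 4 h 52 min + 9 h 8 min = 26 h 1 min.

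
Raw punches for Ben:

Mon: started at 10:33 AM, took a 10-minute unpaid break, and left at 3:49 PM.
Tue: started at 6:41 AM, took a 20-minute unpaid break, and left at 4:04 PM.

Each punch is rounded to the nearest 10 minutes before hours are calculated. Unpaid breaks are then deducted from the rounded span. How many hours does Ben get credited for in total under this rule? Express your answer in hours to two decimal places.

14.17 hours

Mon: in 10:33 AM→10:30 AM, out 3:49 PM→3:50 PM; 5 h 20 min − 10 min = 5 h 10 min
Tue: in 6:41 AM→6:40 AM, out 4:04 PM→4:00 PM; 9 h 20 min − 20 min = 9 h 0 min
Total credited: 14 h 10 min.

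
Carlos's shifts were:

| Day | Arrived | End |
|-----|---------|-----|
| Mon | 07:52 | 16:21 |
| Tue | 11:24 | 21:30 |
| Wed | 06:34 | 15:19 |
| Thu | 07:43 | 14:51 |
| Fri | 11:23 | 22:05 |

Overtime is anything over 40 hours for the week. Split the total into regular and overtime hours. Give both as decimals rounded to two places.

Regular 40.00 hours, overtime 5.17 hours

Mon: 07:52–16:21 = 8 h 29 min
Tue: 11:24–21:30 = 10 h 6 min
Wed: 06:34–15:19 = 8 h 45 min
Thu: 07:43–14:51 = 7 h 8 min
Fri: 11:23–22:05 = 10 h 42 min
Total worked: 45 h 10 min = 45.17 h.
Threshold 40 h → overtime 5 h 10 min, regular 40 h 0 min.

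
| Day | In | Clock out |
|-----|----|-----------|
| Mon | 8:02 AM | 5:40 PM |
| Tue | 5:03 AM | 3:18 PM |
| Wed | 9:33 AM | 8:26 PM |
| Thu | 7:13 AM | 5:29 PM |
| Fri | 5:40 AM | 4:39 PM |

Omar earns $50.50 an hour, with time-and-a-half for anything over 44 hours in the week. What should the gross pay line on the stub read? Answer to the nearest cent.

Mon: 8:02 AM–5:40 PM = 9 h 38 min
Tue: 5:03 AM–3:18 PM = 10 h 15 min
Wed: 9:33 AM–8:26 PM = 10 h 53 min
Thu: 7:13 AM–5:29 PM = 10 h 16 min
Fri: 5:40 AM–4:39 PM = 10 h 59 min
Total worked: 52 h 1 min = 3121 min.
Regular 44 h 0 min = 2640 min at $50.50/h; overtime 8 h 1 min = 481 min at $75.75/h.
Pay = (2640 × $50.50 + 481 × $75.75) ÷ 60 = $2829.26.

$2829.26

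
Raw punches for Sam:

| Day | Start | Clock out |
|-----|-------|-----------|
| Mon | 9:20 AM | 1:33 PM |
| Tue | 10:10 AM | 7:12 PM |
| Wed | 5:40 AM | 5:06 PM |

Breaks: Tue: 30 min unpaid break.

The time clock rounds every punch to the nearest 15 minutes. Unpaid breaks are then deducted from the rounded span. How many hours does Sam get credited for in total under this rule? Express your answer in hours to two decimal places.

Mon: in 9:20 AM→9:15 AM, out 1:33 PM→1:30 PM; 4 h 15 min
Tue: in 10:10 AM→10:15 AM, out 7:12 PM→7:15 PM; 9 h 0 min − 30 min = 8 h 30 min
Wed: in 5:40 AM→5:45 AM, out 5:06 PM→5:00 PM; 11 h 15 min
Total credited: 24 h 0 min.

24.00 hours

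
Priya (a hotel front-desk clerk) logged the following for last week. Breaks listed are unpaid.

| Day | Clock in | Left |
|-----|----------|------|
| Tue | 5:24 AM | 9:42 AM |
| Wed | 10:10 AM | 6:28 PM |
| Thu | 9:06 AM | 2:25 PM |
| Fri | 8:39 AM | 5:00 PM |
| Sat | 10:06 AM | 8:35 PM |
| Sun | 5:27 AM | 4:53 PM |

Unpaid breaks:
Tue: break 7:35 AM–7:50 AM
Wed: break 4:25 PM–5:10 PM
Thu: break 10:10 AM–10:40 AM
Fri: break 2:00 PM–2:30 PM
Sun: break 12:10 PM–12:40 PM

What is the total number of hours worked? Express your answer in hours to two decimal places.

45.68 hours

Tue: 5:24 AM–9:42 AM = 4 h 18 min; less 15 min break → 4 h 3 min
Wed: 10:10 AM–6:28 PM = 8 h 18 min; less 45 min break → 7 h 33 min
Thu: 9:06 AM–2:25 PM = 5 h 19 min; less 30 min break → 4 h 49 min
Fri: 8:39 AM–5:00 PM = 8 h 21 min; less 30 min break → 7 h 51 min
Sat: 10:06 AM–8:35 PM = 10 h 29 min
Sun: 5:27 AM–4:53 PM = 11 h 26 min; less 30 min break → 10 h 56 min
Total: 4 h 3 min + 7 h 33 min + 4 h 49 min + 7 h 51 min + 10 h 29 min + 10 h 56 min = 45 h 41 min.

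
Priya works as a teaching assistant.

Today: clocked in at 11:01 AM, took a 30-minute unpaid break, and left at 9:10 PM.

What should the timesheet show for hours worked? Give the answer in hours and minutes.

Today: 11:01 AM–9:10 PM = 10 h 9 min; less 30 min break → 9 h 39 min

9 h 39 min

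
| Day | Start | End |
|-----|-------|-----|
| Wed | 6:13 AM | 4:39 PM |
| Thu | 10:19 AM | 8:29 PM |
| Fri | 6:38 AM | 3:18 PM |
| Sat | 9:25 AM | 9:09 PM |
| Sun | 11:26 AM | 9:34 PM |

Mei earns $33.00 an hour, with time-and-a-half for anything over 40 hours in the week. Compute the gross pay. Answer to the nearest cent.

Wed: 6:13 AM–4:39 PM = 10 h 26 min
Thu: 10:19 AM–8:29 PM = 10 h 10 min
Fri: 6:38 AM–3:18 PM = 8 h 40 min
Sat: 9:25 AM–9:09 PM = 11 h 44 min
Sun: 11:26 AM–9:34 PM = 10 h 8 min
Total worked: 51 h 8 min = 3068 min.
Regular 40 h 0 min = 2400 min at $33.00/h; overtime 11 h 8 min = 668 min at $49.50/h.
Pay = (2400 × $33.00 + 668 × $49.50) ÷ 60 = $1871.10.

$1871.10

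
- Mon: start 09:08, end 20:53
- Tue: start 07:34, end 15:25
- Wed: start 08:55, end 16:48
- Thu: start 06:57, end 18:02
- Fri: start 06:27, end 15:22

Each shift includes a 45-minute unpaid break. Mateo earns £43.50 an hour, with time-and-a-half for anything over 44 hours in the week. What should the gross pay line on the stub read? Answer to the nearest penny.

£1902.40

Mon: 09:08–20:53 = 11 h 45 min; less 45 min break → 11 h 0 min
Tue: 07:34–15:25 = 7 h 51 min; less 45 min break → 7 h 6 min
Wed: 08:55–16:48 = 7 h 53 min; less 45 min break → 7 h 8 min
Thu: 06:57–18:02 = 11 h 5 min; less 45 min break → 10 h 20 min
Fri: 06:27–15:22 = 8 h 55 min; less 45 min break → 8 h 10 min
Total worked: 43 h 44 min = 2624 min.
Regular 43 h 44 min = 2624 min at £43.50/h; overtime 0 h 0 min = 0 min at £65.25/h.
Pay = (2624 × £43.50 + 0 × £65.25) ÷ 60 = £1902.40.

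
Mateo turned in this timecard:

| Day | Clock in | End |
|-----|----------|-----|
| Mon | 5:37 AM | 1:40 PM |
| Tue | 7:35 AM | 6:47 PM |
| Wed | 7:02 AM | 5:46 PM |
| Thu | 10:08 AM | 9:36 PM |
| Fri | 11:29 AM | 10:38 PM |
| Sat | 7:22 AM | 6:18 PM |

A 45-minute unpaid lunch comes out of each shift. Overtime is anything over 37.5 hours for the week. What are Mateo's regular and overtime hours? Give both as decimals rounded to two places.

Regular 37.50 hours, overtime 21.53 hours

Mon: 5:37 AM–1:40 PM = 8 h 3 min; less 45 min break → 7 h 18 min
Tue: 7:35 AM–6:47 PM = 11 h 12 min; less 45 min break → 10 h 27 min
Wed: 7:02 AM–5:46 PM = 10 h 44 min; less 45 min break → 9 h 59 min
Thu: 10:08 AM–9:36 PM = 11 h 28 min; less 45 min break → 10 h 43 min
Fri: 11:29 AM–10:38 PM = 11 h 9 min; less 45 min break → 10 h 24 min
Sat: 7:22 AM–6:18 PM = 10 h 56 min; less 45 min break → 10 h 11 min
Total worked: 59 h 2 min = 59.03 h.
Threshold 37.5 h → overtime 21 h 32 min, regular 37 h 30 min.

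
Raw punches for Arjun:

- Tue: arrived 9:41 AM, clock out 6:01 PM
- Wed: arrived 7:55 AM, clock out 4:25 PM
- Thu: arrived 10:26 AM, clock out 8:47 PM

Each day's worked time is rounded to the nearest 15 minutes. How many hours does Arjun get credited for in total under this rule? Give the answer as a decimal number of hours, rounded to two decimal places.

Tue: 9:41 AM–6:01 PM = 8 h 20 min → rounds to 8 h 15 min
Wed: 7:55 AM–4:25 PM = 8 h 30 min → rounds to 8 h 30 min
Thu: 10:26 AM–8:47 PM = 10 h 21 min → rounds to 10 h 15 min
Total credited: 27 h 0 min.

27.00 hours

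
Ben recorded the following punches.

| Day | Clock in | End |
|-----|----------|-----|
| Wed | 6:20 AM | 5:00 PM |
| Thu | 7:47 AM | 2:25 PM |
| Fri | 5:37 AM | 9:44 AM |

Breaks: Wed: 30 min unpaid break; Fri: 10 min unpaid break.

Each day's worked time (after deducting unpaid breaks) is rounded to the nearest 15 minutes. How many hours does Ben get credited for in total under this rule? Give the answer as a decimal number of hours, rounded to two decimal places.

Wed: 6:20 AM–5:00 PM = 10 h 40 min − 30 min = 10 h 10 min → rounds to 10 h 15 min
Thu: 7:47 AM–2:25 PM = 6 h 38 min → rounds to 6 h 45 min
Fri: 5:37 AM–9:44 AM = 4 h 7 min − 10 min = 3 h 57 min → rounds to 4 h 0 min
Total credited: 21 h 0 min.

21.00 hours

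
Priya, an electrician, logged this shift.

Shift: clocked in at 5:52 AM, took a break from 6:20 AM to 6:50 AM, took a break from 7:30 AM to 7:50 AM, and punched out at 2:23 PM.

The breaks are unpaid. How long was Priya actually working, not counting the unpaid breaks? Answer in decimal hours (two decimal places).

7.68 hours

Shift: 5:52 AM–2:23 PM = 8 h 31 min; less 50 min break → 7 h 41 min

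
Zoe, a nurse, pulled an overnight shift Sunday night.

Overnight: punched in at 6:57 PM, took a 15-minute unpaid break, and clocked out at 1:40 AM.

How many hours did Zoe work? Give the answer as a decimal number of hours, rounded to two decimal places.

Overnight: 6:57 PM → midnight = 5 h 3 min; midnight → 1:40 AM = 1 h 40 min; span 6 h 43 min; less 15 min break → 6 h 28 min

6.47 hours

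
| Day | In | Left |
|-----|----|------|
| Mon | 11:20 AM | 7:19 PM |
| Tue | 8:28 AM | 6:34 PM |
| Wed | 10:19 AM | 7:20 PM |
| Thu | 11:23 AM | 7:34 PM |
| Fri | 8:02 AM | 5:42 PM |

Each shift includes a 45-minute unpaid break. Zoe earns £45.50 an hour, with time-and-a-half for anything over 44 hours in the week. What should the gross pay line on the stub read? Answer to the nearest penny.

Mon: 11:20 AM–7:19 PM = 7 h 59 min; less 45 min break → 7 h 14 min
Tue: 8:28 AM–6:34 PM = 10 h 6 min; less 45 min break → 9 h 21 min
Wed: 10:19 AM–7:20 PM = 9 h 1 min; less 45 min break → 8 h 16 min
Thu: 11:23 AM–7:34 PM = 8 h 11 min; less 45 min break → 7 h 26 min
Fri: 8:02 AM–5:42 PM = 9 h 40 min; less 45 min break → 8 h 55 min
Total worked: 41 h 12 min = 2472 min.
Regular 41 h 12 min = 2472 min at £45.50/h; overtime 0 h 0 min = 0 min at £68.25/h.
Pay = (2472 × £45.50 + 0 × £68.25) ÷ 60 = £1874.60.

£1874.60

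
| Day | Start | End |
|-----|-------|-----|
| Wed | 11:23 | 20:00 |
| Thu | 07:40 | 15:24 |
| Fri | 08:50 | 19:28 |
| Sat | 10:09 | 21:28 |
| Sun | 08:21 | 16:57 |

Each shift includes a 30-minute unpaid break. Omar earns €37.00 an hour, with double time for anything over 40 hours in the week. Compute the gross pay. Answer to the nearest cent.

€1805.60

Wed: 11:23–20:00 = 8 h 37 min; less 30 min break → 8 h 7 min
Thu: 07:40–15:24 = 7 h 44 min; less 30 min break → 7 h 14 min
Fri: 08:50–19:28 = 10 h 38 min; less 30 min break → 10 h 8 min
Sat: 10:09–21:28 = 11 h 19 min; less 30 min break → 10 h 49 min
Sun: 08:21–16:57 = 8 h 36 min; less 30 min break → 8 h 6 min
Total worked: 44 h 24 min = 2664 min.
Regular 40 h 0 min = 2400 min at €37.00/h; overtime 4 h 24 min = 264 min at €74.00/h.
Pay = (2400 × €37.00 + 264 × €74.00) ÷ 60 = €1805.60.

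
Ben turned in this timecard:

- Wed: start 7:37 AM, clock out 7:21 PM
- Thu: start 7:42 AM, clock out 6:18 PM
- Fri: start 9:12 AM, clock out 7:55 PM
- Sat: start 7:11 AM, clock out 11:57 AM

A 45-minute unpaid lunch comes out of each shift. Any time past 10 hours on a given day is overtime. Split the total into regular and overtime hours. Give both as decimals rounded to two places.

Wed: 7:37 AM–7:21 PM = 11 h 44 min; less 45 min break → 10 h 59 min
Thu: 7:42 AM–6:18 PM = 10 h 36 min; less 45 min break → 9 h 51 min
Fri: 9:12 AM–7:55 PM = 10 h 43 min; less 45 min break → 9 h 58 min
Sat: 7:11 AM–11:57 AM = 4 h 46 min; less 45 min break → 4 h 1 min
Wed reg 10 h 0 min / OT 0 h 59 min; Thu reg 9 h 51 min / OT 0 h 0 min; Fri reg 9 h 58 min / OT 0 h 0 min; Sat reg 4 h 1 min / OT 0 h 0 min.
Totals: regular 33 h 50 min, overtime 0 h 59 min.

Regular 33.83 hours, overtime 0.98 hours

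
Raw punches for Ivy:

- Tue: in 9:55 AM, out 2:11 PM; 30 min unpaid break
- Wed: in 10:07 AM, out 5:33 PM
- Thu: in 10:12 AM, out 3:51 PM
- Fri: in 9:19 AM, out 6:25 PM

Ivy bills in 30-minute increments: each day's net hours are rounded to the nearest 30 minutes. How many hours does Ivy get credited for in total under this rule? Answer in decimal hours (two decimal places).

26.00 hours

Tue: 9:55 AM–2:11 PM = 4 h 16 min − 30 min = 3 h 46 min → rounds to 4 h 0 min
Wed: 10:07 AM–5:33 PM = 7 h 26 min → rounds to 7 h 30 min
Thu: 10:12 AM–3:51 PM = 5 h 39 min → rounds to 5 h 30 min
Fri: 9:19 AM–6:25 PM = 9 h 6 min → rounds to 9 h 0 min
Total credited: 26 h 0 min.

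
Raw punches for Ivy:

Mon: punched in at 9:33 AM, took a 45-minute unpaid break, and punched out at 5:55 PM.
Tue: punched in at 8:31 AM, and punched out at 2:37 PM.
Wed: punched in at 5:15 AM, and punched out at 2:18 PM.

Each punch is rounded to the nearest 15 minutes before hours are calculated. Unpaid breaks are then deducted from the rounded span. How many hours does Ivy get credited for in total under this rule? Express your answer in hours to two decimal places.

Mon: in 9:33 AM→9:30 AM, out 5:55 PM→6:00 PM; 8 h 30 min − 45 min = 7 h 45 min
Tue: in 8:31 AM→8:30 AM, out 2:37 PM→2:30 PM; 6 h 0 min
Wed: in 5:15 AM→5:15 AM, out 2:18 PM→2:15 PM; 9 h 0 min
Total credited: 22 h 45 min.

22.75 hours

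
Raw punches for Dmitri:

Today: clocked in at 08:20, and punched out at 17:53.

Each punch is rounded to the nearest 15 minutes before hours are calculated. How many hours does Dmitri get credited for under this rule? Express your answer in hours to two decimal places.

9.75 hours

Today: in 08:20→08:15, out 17:53→18:00; 9 h 45 min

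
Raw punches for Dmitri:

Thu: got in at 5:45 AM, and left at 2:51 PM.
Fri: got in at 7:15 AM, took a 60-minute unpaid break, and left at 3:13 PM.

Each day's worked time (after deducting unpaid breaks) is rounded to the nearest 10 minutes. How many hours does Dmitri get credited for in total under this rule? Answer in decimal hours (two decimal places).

Thu: 5:45 AM–2:51 PM = 9 h 6 min → rounds to 9 h 10 min
Fri: 7:15 AM–3:13 PM = 7 h 58 min − 60 min = 6 h 58 min → rounds to 7 h 0 min
Total credited: 16 h 10 min.

16.17 hours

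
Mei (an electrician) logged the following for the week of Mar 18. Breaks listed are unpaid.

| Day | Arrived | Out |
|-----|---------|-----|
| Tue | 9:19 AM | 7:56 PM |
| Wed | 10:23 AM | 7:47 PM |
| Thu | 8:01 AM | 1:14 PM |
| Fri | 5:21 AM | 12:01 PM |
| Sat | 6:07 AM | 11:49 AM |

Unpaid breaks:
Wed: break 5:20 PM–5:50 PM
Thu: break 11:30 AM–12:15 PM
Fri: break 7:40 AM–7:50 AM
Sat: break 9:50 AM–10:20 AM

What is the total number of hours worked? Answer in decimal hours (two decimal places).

Tue: 9:19 AM–7:56 PM = 10 h 37 min
Wed: 10:23 AM–7:47 PM = 9 h 24 min; less 30 min break → 8 h 54 min
Thu: 8:01 AM–1:14 PM = 5 h 13 min; less 45 min break → 4 h 28 min
Fri: 5:21 AM–12:01 PM = 6 h 40 min; less 10 min break → 6 h 30 min
Sat: 6:07 AM–11:49 AM = 5 h 42 min; less 30 min break → 5 h 12 min
Total: 10 h 37 min + 8 h 54 min + 4 h 28 min + 6 h 30 min + 5 h 12 min = 35 h 41 min.

35.68 hours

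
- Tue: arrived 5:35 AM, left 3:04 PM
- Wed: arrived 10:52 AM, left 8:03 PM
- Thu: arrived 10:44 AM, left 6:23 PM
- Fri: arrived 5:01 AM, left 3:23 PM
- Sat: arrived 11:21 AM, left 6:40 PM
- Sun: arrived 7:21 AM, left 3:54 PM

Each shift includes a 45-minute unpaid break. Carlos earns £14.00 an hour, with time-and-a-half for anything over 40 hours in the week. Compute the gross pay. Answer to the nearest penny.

Tue: 5:35 AM–3:04 PM = 9 h 29 min; less 45 min break → 8 h 44 min
Wed: 10:52 AM–8:03 PM = 9 h 11 min; less 45 min break → 8 h 26 min
Thu: 10:44 AM–6:23 PM = 7 h 39 min; less 45 min break → 6 h 54 min
Fri: 5:01 AM–3:23 PM = 10 h 22 min; less 45 min break → 9 h 37 min
Sat: 11:21 AM–6:40 PM = 7 h 19 min; less 45 min break → 6 h 34 min
Sun: 7:21 AM–3:54 PM = 8 h 33 min; less 45 min break → 7 h 48 min
Total worked: 48 h 3 min = 2883 min.
Regular 40 h 0 min = 2400 min at £14.00/h; overtime 8 h 3 min = 483 min at £21.00/h.
Pay = (2400 × £14.00 + 483 × £21.00) ÷ 60 = £729.05.

£729.05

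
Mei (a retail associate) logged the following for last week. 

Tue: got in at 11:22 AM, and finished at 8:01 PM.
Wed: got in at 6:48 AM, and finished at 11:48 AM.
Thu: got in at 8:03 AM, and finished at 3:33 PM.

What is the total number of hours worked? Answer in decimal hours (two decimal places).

Tue: 11:22 AM–8:01 PM = 8 h 39 min
Wed: 6:48 AM–11:48 AM = 5 h 0 min
Thu: 8:03 AM–3:33 PM = 7 h 30 min
Total: 8 h 39 min + 5 h 0 min + 7 h 30 min = 21 h 9 min.

21.15 hours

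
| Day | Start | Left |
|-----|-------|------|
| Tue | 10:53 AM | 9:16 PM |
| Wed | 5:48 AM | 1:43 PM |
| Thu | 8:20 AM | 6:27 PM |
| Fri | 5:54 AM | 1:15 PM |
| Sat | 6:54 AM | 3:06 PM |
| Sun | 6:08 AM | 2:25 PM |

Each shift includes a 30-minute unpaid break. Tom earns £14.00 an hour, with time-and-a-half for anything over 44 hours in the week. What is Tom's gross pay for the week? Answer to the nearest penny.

£726.25

Tue: 10:53 AM–9:16 PM = 10 h 23 min; less 30 min break → 9 h 53 min
Wed: 5:48 AM–1:43 PM = 7 h 55 min; less 30 min break → 7 h 25 min
Thu: 8:20 AM–6:27 PM = 10 h 7 min; less 30 min break → 9 h 37 min
Fri: 5:54 AM–1:15 PM = 7 h 21 min; less 30 min break → 6 h 51 min
Sat: 6:54 AM–3:06 PM = 8 h 12 min; less 30 min break → 7 h 42 min
Sun: 6:08 AM–2:25 PM = 8 h 17 min; less 30 min break → 7 h 47 min
Total worked: 49 h 15 min = 2955 min.
Regular 44 h 0 min = 2640 min at £14.00/h; overtime 5 h 15 min = 315 min at £21.00/h.
Pay = (2640 × £14.00 + 315 × £21.00) ÷ 60 = £726.25.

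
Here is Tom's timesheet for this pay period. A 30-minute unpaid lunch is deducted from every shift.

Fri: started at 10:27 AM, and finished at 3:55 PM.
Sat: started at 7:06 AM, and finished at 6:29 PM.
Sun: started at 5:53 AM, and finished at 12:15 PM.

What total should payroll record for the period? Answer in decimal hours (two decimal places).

21.72 hours

Fri: 10:27 AM–3:55 PM = 5 h 28 min; less 30 min break → 4 h 58 min
Sat: 7:06 AM–6:29 PM = 11 h 23 min; less 30 min break → 10 h 53 min
Sun: 5:53 AM–12:15 PM = 6 h 22 min; less 30 min break → 5 h 52 min
Total: 4 h 58 min + 10 h 53 min + 5 h 52 min = 21 h 43 min.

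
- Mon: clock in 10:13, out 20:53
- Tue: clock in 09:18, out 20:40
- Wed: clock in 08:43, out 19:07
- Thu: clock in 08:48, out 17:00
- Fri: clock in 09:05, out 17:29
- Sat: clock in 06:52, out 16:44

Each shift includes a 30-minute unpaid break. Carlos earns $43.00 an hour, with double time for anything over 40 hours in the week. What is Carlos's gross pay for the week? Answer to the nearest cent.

$3087.40

Mon: 10:13–20:53 = 10 h 40 min; less 30 min break → 10 h 10 min
Tue: 09:18–20:40 = 11 h 22 min; less 30 min break → 10 h 52 min
Wed: 08:43–19:07 = 10 h 24 min; less 30 min break → 9 h 54 min
Thu: 08:48–17:00 = 8 h 12 min; less 30 min break → 7 h 42 min
Fri: 09:05–17:29 = 8 h 24 min; less 30 min break → 7 h 54 min
Sat: 06:52–16:44 = 9 h 52 min; less 30 min break → 9 h 22 min
Total worked: 55 h 54 min = 3354 min.
Regular 40 h 0 min = 2400 min at $43.00/h; overtime 15 h 54 min = 954 min at $86.00/h.
Pay = (2400 × $43.00 + 954 × $86.00) ÷ 60 = $3087.40.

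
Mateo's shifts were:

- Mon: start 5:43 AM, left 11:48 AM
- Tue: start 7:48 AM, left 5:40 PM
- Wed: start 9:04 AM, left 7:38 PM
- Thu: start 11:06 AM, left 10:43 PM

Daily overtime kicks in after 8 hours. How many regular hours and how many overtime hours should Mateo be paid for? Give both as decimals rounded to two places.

Mon: 5:43 AM–11:48 AM = 6 h 5 min
Tue: 7:48 AM–5:40 PM = 9 h 52 min
Wed: 9:04 AM–7:38 PM = 10 h 34 min
Thu: 11:06 AM–10:43 PM = 11 h 37 min
Mon reg 6 h 5 min / OT 0 h 0 min; Tue reg 8 h 0 min / OT 1 h 52 min; Wed reg 8 h 0 min / OT 2 h 34 min; Thu reg 8 h 0 min / OT 3 h 37 min.
Totals: regular 30 h 5 min, overtime 8 h 3 min.

Regular 30.08 hours, overtime 8.05 hours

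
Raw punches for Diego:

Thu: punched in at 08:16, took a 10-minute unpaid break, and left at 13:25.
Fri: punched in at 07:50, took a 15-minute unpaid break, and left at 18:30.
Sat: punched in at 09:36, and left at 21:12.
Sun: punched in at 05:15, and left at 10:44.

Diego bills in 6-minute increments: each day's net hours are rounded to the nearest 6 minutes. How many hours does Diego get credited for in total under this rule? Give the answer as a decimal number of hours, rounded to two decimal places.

32.50 hours

Thu: 08:16–13:25 = 5 h 9 min − 10 min = 4 h 59 min → rounds to 5 h 0 min
Fri: 07:50–18:30 = 10 h 40 min − 15 min = 10 h 25 min → rounds to 10 h 24 min
Sat: 09:36–21:12 = 11 h 36 min → rounds to 11 h 36 min
Sun: 05:15–10:44 = 5 h 29 min → rounds to 5 h 30 min
Total credited: 32 h 30 min.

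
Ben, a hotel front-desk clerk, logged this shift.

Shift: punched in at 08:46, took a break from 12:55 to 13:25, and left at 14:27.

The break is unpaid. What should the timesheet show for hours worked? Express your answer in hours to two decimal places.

Shift: 08:46–14:27 = 5 h 41 min; less 30 min break → 5 h 11 min

5.18 hours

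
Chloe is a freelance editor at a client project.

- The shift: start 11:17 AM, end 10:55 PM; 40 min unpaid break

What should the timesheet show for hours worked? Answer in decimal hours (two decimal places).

The shift: 11:17 AM–10:55 PM = 11 h 38 min; less 40 min break → 10 h 58 min

10.97 hours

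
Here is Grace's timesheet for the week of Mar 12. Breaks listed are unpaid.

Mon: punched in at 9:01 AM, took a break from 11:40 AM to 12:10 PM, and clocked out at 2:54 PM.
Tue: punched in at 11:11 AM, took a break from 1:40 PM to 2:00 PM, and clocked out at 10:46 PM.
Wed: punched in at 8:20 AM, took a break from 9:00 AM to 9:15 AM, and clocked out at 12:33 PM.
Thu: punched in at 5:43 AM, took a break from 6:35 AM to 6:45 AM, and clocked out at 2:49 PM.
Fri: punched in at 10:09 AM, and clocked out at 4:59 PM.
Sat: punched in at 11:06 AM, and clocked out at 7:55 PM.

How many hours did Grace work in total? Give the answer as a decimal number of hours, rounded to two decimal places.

45.18 hours

Mon: 9:01 AM–2:54 PM = 5 h 53 min; less 30 min break → 5 h 23 min
Tue: 11:11 AM–10:46 PM = 11 h 35 min; less 20 min break → 11 h 15 min
Wed: 8:20 AM–12:33 PM = 4 h 13 min; less 15 min break → 3 h 58 min
Thu: 5:43 AM–2:49 PM = 9 h 6 min; less 10 min break → 8 h 56 min
Fri: 10:09 AM–4:59 PM = 6 h 50 min
Sat: 11:06 AM–7:55 PM = 8 h 49 min
Total: 5 h 23 min + 11 h 15 min + 3 h 58 min + 8 h 56 min + 6 h 50 min + 8 h 49 min = 45 h 11 min.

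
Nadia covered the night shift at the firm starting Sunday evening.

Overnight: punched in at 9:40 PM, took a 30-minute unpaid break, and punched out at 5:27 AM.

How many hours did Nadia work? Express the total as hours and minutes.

7 h 17 min

Overnight: 9:40 PM → midnight = 2 h 20 min; midnight → 5:27 AM = 5 h 27 min; span 7 h 47 min; less 30 min break → 7 h 17 min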